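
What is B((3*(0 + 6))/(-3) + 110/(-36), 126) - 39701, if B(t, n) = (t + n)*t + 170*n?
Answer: -6266159/324 ≈ -19340.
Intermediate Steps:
B(t, n) = 170*n + t*(n + t) (B(t, n) = (n + t)*t + 170*n = t*(n + t) + 170*n = 170*n + t*(n + t))
B((3*(0 + 6))/(-3) + 110/(-36), 126) - 39701 = (((3*(0 + 6))/(-3) + 110/(-36))² + 170*126 + 126*((3*(0 + 6))/(-3) + 110/(-36))) - 39701 = (((3*6)*(-⅓) + 110*(-1/36))² + 21420 + 126*((3*6)*(-⅓) + 110*(-1/36))) - 39701 = ((18*(-⅓) - 55/18)² + 21420 + 126*(18*(-⅓) - 55/18)) - 39701 = ((-6 - 55/18)² + 21420 + 126*(-6 - 55/18)) - 39701 = ((-163/18)² + 21420 + 126*(-163/18)) - 39701 = (26569/324 + 21420 - 1141) - 39701 = 6596965/324 - 39701 = -6266159/324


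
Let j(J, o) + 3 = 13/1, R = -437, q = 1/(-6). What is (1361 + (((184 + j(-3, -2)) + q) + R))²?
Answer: 44983849/36 ≈ 1.2496e+6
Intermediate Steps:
q = -⅙ ≈ -0.16667
j(J, o) = 10 (j(J, o) = -3 + 13/1 = -3 + 13*1 = -3 + 13 = 10)
(1361 + (((184 + j(-3, -2)) + q) + R))² = (1361 + (((184 + 10) - ⅙) - 437))² = (1361 + ((194 - ⅙) - 437))² = (1361 + (1163/6 - 437))² = (1361 - 1459/6)² = (6707/6)² = 44983849/36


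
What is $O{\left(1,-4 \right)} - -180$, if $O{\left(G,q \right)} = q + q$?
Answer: $172$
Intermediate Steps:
$O{\left(G,q \right)} = 2 q$
$O{\left(1,-4 \right)} - -180 = 2 \left(-4\right) - -180 = -8 + 180 = 172$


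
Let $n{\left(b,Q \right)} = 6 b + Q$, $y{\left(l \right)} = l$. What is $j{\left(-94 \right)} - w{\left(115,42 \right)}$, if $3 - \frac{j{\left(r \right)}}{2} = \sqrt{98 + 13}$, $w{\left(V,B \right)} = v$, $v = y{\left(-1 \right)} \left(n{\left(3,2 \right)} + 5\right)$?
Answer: $31 - 2 \sqrt{111} \approx 9.9287$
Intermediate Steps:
$n{\left(b,Q \right)} = Q + 6 b$
$v = -25$ ($v = - (\left(2 + 6 \cdot 3\right) + 5) = - (\left(2 + 18\right) + 5) = - (20 + 5) = \left(-1\right) 25 = -25$)
$w{\left(V,B \right)} = -25$
$j{\left(r \right)} = 6 - 2 \sqrt{111}$ ($j{\left(r \right)} = 6 - 2 \sqrt{98 + 13} = 6 - 2 \sqrt{111}$)
$j{\left(-94 \right)} - w{\left(115,42 \right)} = \left(6 - 2 \sqrt{111}\right) - -25 = \left(6 - 2 \sqrt{111}\right) + 25 = 31 - 2 \sqrt{111}$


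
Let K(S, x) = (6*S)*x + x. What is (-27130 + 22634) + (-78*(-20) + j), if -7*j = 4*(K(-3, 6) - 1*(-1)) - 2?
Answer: -2878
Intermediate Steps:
K(S, x) = x + 6*S*x (K(S, x) = 6*S*x + x = x + 6*S*x)
j = 58 (j = -(4*(6*(1 + 6*(-3)) - 1*(-1)) - 2)/7 = -(4*(6*(1 - 18) + 1) - 2)/7 = -(4*(6*(-17) + 1) - 2)/7 = -(4*(-102 + 1) - 2)/7 = -(4*(-101) - 2)/7 = -(-404 - 2)/7 = -⅐*(-406) = 58)
(-27130 + 22634) + (-78*(-20) + j) = (-27130 + 22634) + (-78*(-20) + 58) = -4496 + (1560 + 58) = -4496 + 1618 = -2878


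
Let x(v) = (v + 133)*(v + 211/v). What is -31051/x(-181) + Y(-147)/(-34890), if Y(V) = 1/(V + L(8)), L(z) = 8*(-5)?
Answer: -2037155675593/573662682560 ≈ -3.5511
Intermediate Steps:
x(v) = (133 + v)*(v + 211/v)
L(z) = -40
Y(V) = 1/(-40 + V) (Y(V) = 1/(V - 40) = 1/(-40 + V))
-31051/x(-181) + Y(-147)/(-34890) = -31051/(211 + (-181)**2 + 133*(-181) + 28063/(-181)) + 1/(-40 - 147*(-34890)) = -31051/(211 + 32761 - 24073 + 28063*(-1/181)) - 1/34890/(-187) = -31051/(211 + 32761 - 24073 - 28063/181) - 1/187*(-1/34890) = -31051/1582656/181 + 1/6524430 = -31051*181/1582656 + 1/6524430 = -5620231/1582656 + 1/6524430 = -2037155675593/573662682560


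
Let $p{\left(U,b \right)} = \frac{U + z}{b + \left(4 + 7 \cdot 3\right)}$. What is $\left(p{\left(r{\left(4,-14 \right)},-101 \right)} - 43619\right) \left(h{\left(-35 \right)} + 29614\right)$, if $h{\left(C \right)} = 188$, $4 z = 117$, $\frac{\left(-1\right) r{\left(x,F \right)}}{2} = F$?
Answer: $- \frac{197593294905}{152} \approx -1.3 \cdot 10^{9}$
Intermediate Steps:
$r{\left(x,F \right)} = - 2 F$
$z = \frac{117}{4}$ ($z = \frac{1}{4} \cdot 117 = \frac{117}{4} \approx 29.25$)
$p{\left(U,b \right)} = \frac{\frac{117}{4} + U}{25 + b}$ ($p{\left(U,b \right)} = \frac{U + \frac{117}{4}}{b + \left(4 + 7 \cdot 3\right)} = \frac{\frac{117}{4} + U}{b + \left(4 + 21\right)} = \frac{\frac{117}{4} + U}{b + 25} = \frac{\frac{117}{4} + U}{25 + b}$)
$\left(p{\left(r{\left(4,-14 \right)},-101 \right)} - 43619\right) \left(h{\left(-35 \right)} + 29614\right) = \left(\frac{\frac{117}{4} - -28}{25 - 101} - 43619\right) \left(188 + 29614\right) = \left(\frac{\frac{117}{4} + 28}{-76} - 43619\right) 29802 = \left(\left(- \frac{1}{76}\right) \frac{229}{4} - 43619\right) 29802 = \left(- \frac{229}{304} - 43619\right) 29802 = \left(- \frac{13260405}{304}\right) 29802 = - \frac{197593294905}{152}$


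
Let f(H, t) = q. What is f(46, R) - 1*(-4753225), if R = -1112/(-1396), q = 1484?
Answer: 4754709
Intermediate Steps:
R = 278/349 (R = -1112*(-1/1396) = 278/349 ≈ 0.79656)
f(H, t) = 1484
f(46, R) - 1*(-4753225) = 1484 - 1*(-4753225) = 1484 + 4753225 = 4754709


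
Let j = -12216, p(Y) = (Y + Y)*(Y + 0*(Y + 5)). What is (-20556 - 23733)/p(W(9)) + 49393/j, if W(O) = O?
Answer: -10167335/36648 ≈ -277.43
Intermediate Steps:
p(Y) = 2*Y² (p(Y) = (2*Y)*(Y + 0*(5 + Y)) = (2*Y)*(Y + 0) = (2*Y)*Y = 2*Y²)
(-20556 - 23733)/p(W(9)) + 49393/j = (-20556 - 23733)/((2*9²)) + 49393/(-12216) = -44289/(2*81) + 49393*(-1/12216) = -44289/162 - 49393/12216 = -44289*1/162 - 49393/12216 = -4921/18 - 49393/12216 = -10167335/36648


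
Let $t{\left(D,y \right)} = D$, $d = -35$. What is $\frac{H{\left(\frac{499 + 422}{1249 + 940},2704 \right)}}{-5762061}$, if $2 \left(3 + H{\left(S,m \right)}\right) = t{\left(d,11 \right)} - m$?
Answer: $\frac{305}{1280458} \approx 0.0002382$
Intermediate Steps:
$H{\left(S,m \right)} = - \frac{41}{2} - \frac{m}{2}$ ($H{\left(S,m \right)} = -3 + \frac{-35 - m}{2} = -3 - \left(\frac{35}{2} + \frac{m}{2}\right) = - \frac{41}{2} - \frac{m}{2}$)
$\frac{H{\left(\frac{499 + 422}{1249 + 940},2704 \right)}}{-5762061} = \frac{- \frac{41}{2} - 1352}{-5762061} = \left(- \frac{41}{2} - 1352\right) \left(- \frac{1}{5762061}\right) = \left(- \frac{2745}{2}\right) \left(- \frac{1}{5762061}\right) = \frac{305}{1280458}$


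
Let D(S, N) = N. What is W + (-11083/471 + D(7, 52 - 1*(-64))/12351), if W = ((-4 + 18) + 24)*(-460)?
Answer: -33941200859/1939107 ≈ -17504.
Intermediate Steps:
W = -17480 (W = (14 + 24)*(-460) = 38*(-460) = -17480)
W + (-11083/471 + D(7, 52 - 1*(-64))/12351) = -17480 + (-11083/471 + (52 - 1*(-64))/12351) = -17480 + (-11083*1/471 + (52 + 64)*(1/12351)) = -17480 + (-11083/471 + 116*(1/12351)) = -17480 + (-11083/471 + 116/12351) = -17480 - 45610499/1939107 = -33941200859/1939107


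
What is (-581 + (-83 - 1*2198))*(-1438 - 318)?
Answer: 5025672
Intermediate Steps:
(-581 + (-83 - 1*2198))*(-1438 - 318) = (-581 + (-83 - 2198))*(-1756) = (-581 - 2281)*(-1756) = -2862*(-1756) = 5025672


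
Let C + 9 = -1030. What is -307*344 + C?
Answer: -106647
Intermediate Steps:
C = -1039 (C = -9 - 1030 = -1039)
-307*344 + C = -307*344 - 1039 = -105608 - 1039 = -106647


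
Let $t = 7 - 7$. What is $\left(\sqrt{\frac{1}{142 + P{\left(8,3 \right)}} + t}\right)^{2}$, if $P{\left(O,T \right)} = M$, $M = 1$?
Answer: $\frac{1}{143} \approx 0.006993$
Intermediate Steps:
$P{\left(O,T \right)} = 1$
$t = 0$ ($t = 7 - 7 = 0$)
$\left(\sqrt{\frac{1}{142 + P{\left(8,3 \right)}} + t}\right)^{2} = \left(\sqrt{\frac{1}{142 + 1} + 0}\right)^{2} = \left(\sqrt{\frac{1}{143} + 0}\right)^{2} = \left(\sqrt{\frac{1}{143}}\right)^{2} = \left(\frac{\sqrt{143}}{143}\right)^{2} = \frac{1}{143}$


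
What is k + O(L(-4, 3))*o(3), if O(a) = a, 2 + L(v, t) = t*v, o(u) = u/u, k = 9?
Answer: -5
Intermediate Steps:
o(u) = 1
L(v, t) = -2 + t*v
k + O(L(-4, 3))*o(3) = 9 + (-2 + 3*(-4))*1 = 9 + (-2 - 12)*1 = 9 - 14*1 = 9 - 14 = -5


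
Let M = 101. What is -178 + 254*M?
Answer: 25476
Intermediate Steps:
-178 + 254*M = -178 + 254*101 = -178 + 25654 = 25476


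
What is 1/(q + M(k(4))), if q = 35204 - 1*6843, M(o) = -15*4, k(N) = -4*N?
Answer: 1/28301 ≈ 3.5334e-5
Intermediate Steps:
M(o) = -60
q = 28361 (q = 35204 - 6843 = 28361)
1/(q + M(k(4))) = 1/(28361 - 60) = 1/28301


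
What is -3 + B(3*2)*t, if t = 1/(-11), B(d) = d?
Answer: -39/11 ≈ -3.5455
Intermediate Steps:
t = -1/11 ≈ -0.090909
-3 + B(3*2)*t = -3 + (3*2)*(-1/11) = -3 + 6*(-1/11) = -3 - 6/11 = -39/11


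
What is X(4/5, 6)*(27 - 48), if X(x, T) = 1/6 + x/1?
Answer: -203/10 ≈ -20.300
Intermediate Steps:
X(x, T) = ⅙ + x (X(x, T) = 1*(⅙) + x*1 = ⅙ + x)
X(4/5, 6)*(27 - 48) = (⅙ + 4/5)*(27 - 48) = (⅙ + 4*(⅕))*(-21) = (⅙ + ⅘)*(-21) = (29/30)*(-21) = -203/10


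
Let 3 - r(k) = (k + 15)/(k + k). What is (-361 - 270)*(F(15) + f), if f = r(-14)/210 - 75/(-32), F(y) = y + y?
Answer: -96046403/4704 ≈ -20418.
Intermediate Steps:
F(y) = 2*y
r(k) = 3 - (15 + k)/(2*k) (r(k) = 3 - (k + 15)/(k + k) = 3 - (15 + k)/(2*k))
f = 11093/4704 (f = ((5/2)*(-3 - 14)/(-14))/210 - 75/(-32) = ((5/2)*(-1/14)*(-17))*(1/210) - 75*(-1/32) = (85/28)*(1/210) + 75/32 = 17/1176 + 75/32 = 11093/4704 ≈ 2.3582)
(-361 - 270)*(F(15) + f) = (-361 - 270)*(2*15 + 11093/4704) = -631*(30 + 11093/4704) = -631*152213/4704 = -96046403/4704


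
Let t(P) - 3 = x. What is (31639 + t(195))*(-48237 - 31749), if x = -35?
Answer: -2528117502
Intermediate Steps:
t(P) = -32 (t(P) = 3 - 35 = -32)
(31639 + t(195))*(-48237 - 31749) = (31639 - 32)*(-48237 - 31749) = 31607*(-79986) = -2528117502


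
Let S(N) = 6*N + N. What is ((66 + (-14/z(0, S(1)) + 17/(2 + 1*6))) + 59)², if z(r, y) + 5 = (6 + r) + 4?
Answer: 24730729/1600 ≈ 15457.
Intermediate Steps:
S(N) = 7*N
z(r, y) = 5 + r (z(r, y) = -5 + ((6 + r) + 4) = -5 + (10 + r) = 5 + r)
((66 + (-14/z(0, S(1)) + 17/(2 + 1*6))) + 59)² = ((66 + (-14/(5 + 0) + 17/(2 + 1*6))) + 59)² = ((66 + (-14/5 + 17/(2 + 6))) + 59)² = ((66 + (-14*⅕ + 17/8)) + 59)² = ((66 + (-14/5 + 17*(⅛))) + 59)² = ((66 + (-14/5 + 17/8)) + 59)² = ((66 - 27/40) + 59)² = (2613/40 + 59)² = (4973/40)² = 24730729/1600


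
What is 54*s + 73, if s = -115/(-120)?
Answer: 499/4 ≈ 124.75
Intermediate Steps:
s = 23/24 (s = -115*(-1/120) = 23/24 ≈ 0.95833)
54*s + 73 = 54*(23/24) + 73 = 207/4 + 73 = 499/4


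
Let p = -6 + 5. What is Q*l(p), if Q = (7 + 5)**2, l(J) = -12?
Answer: -1728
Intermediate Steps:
p = -1
Q = 144 (Q = 12**2 = 144)
Q*l(p) = 144*(-12) = -1728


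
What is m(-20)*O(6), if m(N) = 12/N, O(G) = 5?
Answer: -3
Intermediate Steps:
m(-20)*O(6) = (12/(-20))*5 = (12*(-1/20))*5 = -3/5*5 = -3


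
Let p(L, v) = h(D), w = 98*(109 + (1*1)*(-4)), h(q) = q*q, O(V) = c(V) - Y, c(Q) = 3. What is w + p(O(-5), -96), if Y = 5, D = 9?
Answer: 10371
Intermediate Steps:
O(V) = -2 (O(V) = 3 - 1*5 = 3 - 5 = -2)
h(q) = q²
w = 10290 (w = 98*(109 + 1*(-4)) = 98*(109 - 4) = 98*105 = 10290)
p(L, v) = 81 (p(L, v) = 9² = 81)
w + p(O(-5), -96) = 10290 + 81 = 10371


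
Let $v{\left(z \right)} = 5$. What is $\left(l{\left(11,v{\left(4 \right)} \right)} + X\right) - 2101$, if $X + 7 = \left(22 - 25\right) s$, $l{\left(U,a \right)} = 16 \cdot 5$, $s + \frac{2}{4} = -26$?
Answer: $- \frac{3897}{2} \approx -1948.5$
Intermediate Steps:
$s = - \frac{53}{2}$ ($s = - \frac{1}{2} - 26 = - \frac{53}{2} \approx -26.5$)
$l{\left(U,a \right)} = 80$
$X = \frac{145}{2}$ ($X = -7 + \left(22 - 25\right) \left(- \frac{53}{2}\right) = -7 - - \frac{159}{2} = -7 + \frac{159}{2} = \frac{145}{2} \approx 72.5$)
$\left(l{\left(11,v{\left(4 \right)} \right)} + X\right) - 2101 = \left(80 + \frac{145}{2}\right) - 2101 = \frac{305}{2} - 2101 = - \frac{3897}{2}$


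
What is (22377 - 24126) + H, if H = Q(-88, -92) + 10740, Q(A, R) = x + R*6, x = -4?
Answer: 8435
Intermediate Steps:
Q(A, R) = -4 + 6*R (Q(A, R) = -4 + R*6 = -4 + 6*R)
H = 10184 (H = (-4 + 6*(-92)) + 10740 = (-4 - 552) + 10740 = -556 + 10740 = 10184)
(22377 - 24126) + H = (22377 - 24126) + 10184 = -1749 + 10184 = 8435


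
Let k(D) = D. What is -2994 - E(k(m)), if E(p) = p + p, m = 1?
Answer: -2996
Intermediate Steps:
E(p) = 2*p
-2994 - E(k(m)) = -2994 - 2 = -2996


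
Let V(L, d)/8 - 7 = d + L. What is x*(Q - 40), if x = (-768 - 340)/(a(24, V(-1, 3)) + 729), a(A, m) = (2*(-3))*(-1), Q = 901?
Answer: -45428/35 ≈ -1297.9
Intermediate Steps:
V(L, d) = 56 + 8*L + 8*d (V(L, d) = 56 + 8*(d + L) = 56 + 8*(L + d) = 56 + (8*L + 8*d) = 56 + 8*L + 8*d)
a(A, m) = 6 (a(A, m) = -6*(-1) = 6)
x = -1108/735 (x = (-768 - 340)/(6 + 729) = -1108/735 ≈ -1.5075)
x*(Q - 40) = -1108*(901 - 40)/735 = -1108/735*861 = -45428/35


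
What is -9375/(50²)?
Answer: -15/4 ≈ -3.7500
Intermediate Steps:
-9375/(50²) = -9375/2500 = -9375*1/2500 = -15/4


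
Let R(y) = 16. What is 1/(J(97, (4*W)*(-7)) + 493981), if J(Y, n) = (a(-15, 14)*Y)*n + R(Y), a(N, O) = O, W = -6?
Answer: 1/722141 ≈ 1.3848e-6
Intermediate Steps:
J(Y, n) = 16 + 14*Y*n (J(Y, n) = (14*Y)*n + 16 = 14*Y*n + 16 = 16 + 14*Y*n)
1/(J(97, (4*W)*(-7)) + 493981) = 1/((16 + 14*97*((4*(-6))*(-7))) + 493981) = 1/((16 + 14*97*(-24*(-7))) + 493981) = 1/((16 + 14*97*168) + 493981) = 1/((16 + 228144) + 493981) = 1/(228160 + 493981) = 1/722141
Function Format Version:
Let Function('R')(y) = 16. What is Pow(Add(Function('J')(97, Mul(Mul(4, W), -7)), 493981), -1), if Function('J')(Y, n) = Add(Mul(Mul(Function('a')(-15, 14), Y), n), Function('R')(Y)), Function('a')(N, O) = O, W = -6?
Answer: Rational(1, 722141) ≈ 1.3848e-6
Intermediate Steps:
Function('J')(Y, n) = Add(16, Mul(14, Y, n)) (Function('J')(Y, n) = Add(Mul(Mul(14, Y), n), 16) = Add(Mul(14, Y, n), 16) = Add(16, Mul(14, Y, n)))
Pow(Add(Function('J')(97, Mul(Mul(4, W), -7)), 493981), -1) = Pow(Add(Add(16, Mul(14, 97, Mul(Mul(4, -6), -7))), 493981), -1) = Pow(Add(Add(16, Mul(14, 97, Mul(-24, -7))), 493981), -1) = Pow(Add(Add(16, Mul(14, 97, 168)), 493981), -1) = Pow(Add(Add(16, 228144), 493981), -1) = Pow(Add(228160, 493981), -1) = Pow(722141, -1) = Rational(1, 722141)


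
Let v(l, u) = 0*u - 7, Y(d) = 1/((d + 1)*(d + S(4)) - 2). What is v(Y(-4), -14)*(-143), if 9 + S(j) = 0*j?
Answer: 1001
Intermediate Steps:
S(j) = -9 (S(j) = -9 + 0*j = -9 + 0 = -9)
Y(d) = 1/(-2 + (1 + d)*(-9 + d)) (Y(d) = 1/((d + 1)*(d - 9) - 2) = 1/((1 + d)*(-9 + d) - 2) = 1/(-2 + (1 + d)*(-9 + d)))
v(l, u) = -7 (v(l, u) = 0 - 7 = -7)
v(Y(-4), -14)*(-143) = -7*(-143) = 1001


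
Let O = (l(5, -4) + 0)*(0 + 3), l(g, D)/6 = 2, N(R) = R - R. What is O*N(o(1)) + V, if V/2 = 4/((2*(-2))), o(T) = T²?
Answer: -2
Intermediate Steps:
N(R) = 0
l(g, D) = 12 (l(g, D) = 6*2 = 12)
V = -2 (V = 2*(4/((2*(-2)))) = 2*(4/(-4)) = 2*(4*(-¼)) = 2*(-1) = -2)
O = 36 (O = (12 + 0)*(0 + 3) = 12*3 = 36)
O*N(o(1)) + V = 36*0 - 2 = 0 - 2 = -2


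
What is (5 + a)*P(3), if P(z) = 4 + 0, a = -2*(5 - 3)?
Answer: 4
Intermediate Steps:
a = -4 (a = -2*2 = -4)
P(z) = 4
(5 + a)*P(3) = (5 - 4)*4 = 1*4 = 4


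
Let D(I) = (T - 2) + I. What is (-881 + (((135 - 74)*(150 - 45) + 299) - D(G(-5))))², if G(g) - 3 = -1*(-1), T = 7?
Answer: 33802596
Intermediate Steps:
G(g) = 4 (G(g) = 3 - 1*(-1) = 3 + 1 = 4)
D(I) = 5 + I (D(I) = (7 - 2) + I = 5 + I)
(-881 + (((135 - 74)*(150 - 45) + 299) - D(G(-5))))² = (-881 + (((135 - 74)*(150 - 45) + 299) - (5 + 4)))² = (-881 + ((61*105 + 299) - 1*9))² = (-881 + ((6405 + 299) - 9))² = (-881 + (6704 - 9))² = (-881 + 6695)² = 5814² = 33802596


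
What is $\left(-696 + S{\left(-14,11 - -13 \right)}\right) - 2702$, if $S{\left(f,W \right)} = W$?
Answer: $-3374$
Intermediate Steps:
$\left(-696 + S{\left(-14,11 - -13 \right)}\right) - 2702 = \left(-696 + \left(11 - -13\right)\right) - 2702 = \left(-696 + \left(11 + 13\right)\right) - 2702 = \left(-696 + 24\right) - 2702 = -672 - 2702 = -3374$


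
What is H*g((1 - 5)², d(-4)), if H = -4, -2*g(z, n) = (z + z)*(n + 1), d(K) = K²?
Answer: 1088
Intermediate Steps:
g(z, n) = -z*(1 + n) (g(z, n) = -(z + z)*(n + 1)/2 = -2*z*(1 + n)/2 = -z*(1 + n))
H*g((1 - 5)², d(-4)) = -(-4)*(1 - 5)²*(1 + (-4)²) = -(-4)*(-4)²*(1 + 16) = -(-4)*16*17 = -4*(-272) = 1088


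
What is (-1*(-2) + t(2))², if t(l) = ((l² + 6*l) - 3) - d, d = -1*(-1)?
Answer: 196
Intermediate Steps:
d = 1
t(l) = -4 + l² + 6*l (t(l) = ((l² + 6*l) - 3) - 1*1 = (-3 + l² + 6*l) - 1 = -4 + l² + 6*l)
(-1*(-2) + t(2))² = (-1*(-2) + (-4 + 2² + 6*2))² = (2 + (-4 + 4 + 12))² = (2 + 12)² = 14² = 196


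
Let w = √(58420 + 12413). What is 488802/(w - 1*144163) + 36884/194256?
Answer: -100954005379994/31540648211847 - 244401*√70833/10391449868 ≈ -3.2070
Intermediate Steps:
w = √70833 ≈ 266.14
488802/(w - 1*144163) + 36884/194256 = 488802/(√70833 - 1*144163) + 36884/194256 = 488802/(√70833 - 144163) + 36884*(1/194256) = 488802/(-144163 + √70833) + 9221/48564 = 9221/48564 + 488802/(-144163 + √70833)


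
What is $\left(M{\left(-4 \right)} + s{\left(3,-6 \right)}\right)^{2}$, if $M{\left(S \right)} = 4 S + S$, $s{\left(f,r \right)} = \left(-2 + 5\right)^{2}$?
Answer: $121$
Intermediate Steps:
$s{\left(f,r \right)} = 9$ ($s{\left(f,r \right)} = 3^{2} = 9$)
$M{\left(S \right)} = 5 S$
$\left(M{\left(-4 \right)} + s{\left(3,-6 \right)}\right)^{2} = \left(5 \left(-4\right) + 9\right)^{2} = \left(-20 + 9\right)^{2} = \left(-11\right)^{2} = 121$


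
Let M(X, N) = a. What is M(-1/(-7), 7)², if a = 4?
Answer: 16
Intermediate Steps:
M(X, N) = 4
M(-1/(-7), 7)² = 4² = 16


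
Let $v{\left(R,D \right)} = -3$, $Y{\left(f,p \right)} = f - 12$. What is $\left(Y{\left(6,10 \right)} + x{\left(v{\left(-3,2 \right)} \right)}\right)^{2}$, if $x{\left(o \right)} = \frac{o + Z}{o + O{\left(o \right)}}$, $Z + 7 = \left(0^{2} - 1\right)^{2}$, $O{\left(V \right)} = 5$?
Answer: $\frac{441}{4} \approx 110.25$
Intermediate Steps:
$Y{\left(f,p \right)} = -12 + f$ ($Y{\left(f,p \right)} = f - 12 = -12 + f$)
$Z = -6$ ($Z = -7 + \left(0^{2} - 1\right)^{2} = -7 + \left(0 - 1\right)^{2} = -7 + \left(-1\right)^{2} = -7 + 1 = -6$)
$x{\left(o \right)} = \frac{-6 + o}{5 + o}$ ($x{\left(o \right)} = \frac{o - 6}{o + 5} = \frac{-6 + o}{5 + o}$)
$\left(Y{\left(6,10 \right)} + x{\left(v{\left(-3,2 \right)} \right)}\right)^{2} = \left(\left(-12 + 6\right) + \frac{-6 - 3}{5 - 3}\right)^{2} = \left(-6 + \frac{1}{2} \left(-9\right)\right)^{2} = \left(-6 - \frac{9}{2}\right)^{2} = \left(- \frac{21}{2}\right)^{2} = \frac{441}{4}$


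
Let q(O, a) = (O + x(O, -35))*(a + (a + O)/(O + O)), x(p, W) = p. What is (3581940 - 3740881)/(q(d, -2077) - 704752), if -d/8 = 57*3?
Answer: -158941/4974475 ≈ -0.031951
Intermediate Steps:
d = -1368 (d = -456*3 = -8*171 = -1368)
q(O, a) = 2*O*(a + (O + a)/(2*O)) (q(O, a) = (O + O)*(a + (a + O)/(O + O)) = (2*O)*(a + (O + a)/((2*O))) = (2*O)*(a + (O + a)*(1/(2*O))) = (2*O)*(a + (O + a)/(2*O)) = 2*O*(a + (O + a)/(2*O)))
(3581940 - 3740881)/(q(d, -2077) - 704752) = (3581940 - 3740881)/((-1368 - 2077 + 2*(-1368)*(-2077)) - 704752) = -158941/((-1368 - 2077 + 5682672) - 704752) = -158941/(5679227 - 704752) = -158941/4974475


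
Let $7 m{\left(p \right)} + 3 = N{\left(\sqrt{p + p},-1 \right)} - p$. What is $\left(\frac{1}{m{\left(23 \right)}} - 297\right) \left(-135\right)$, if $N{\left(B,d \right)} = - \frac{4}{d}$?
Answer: $\frac{883035}{22} \approx 40138.0$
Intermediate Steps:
$m{\left(p \right)} = \frac{1}{7} - \frac{p}{7}$ ($m{\left(p \right)} = - \frac{3}{7} + \frac{- \frac{4}{-1} - p}{7} = - \frac{3}{7} + \frac{\left(-4\right) \left(-1\right) - p}{7} = - \frac{3}{7} + \frac{4 - p}{7} = - \frac{3}{7} - \left(- \frac{4}{7} + \frac{p}{7}\right) = \frac{1}{7} - \frac{p}{7}$)
$\left(\frac{1}{m{\left(23 \right)}} - 297\right) \left(-135\right) = \left(\frac{1}{\frac{1}{7} - \frac{23}{7}} - 297\right) \left(-135\right) = \left(\frac{1}{- \frac{22}{7}} - 297\right) \left(-135\right) = \left(- \frac{7}{22} - 297\right) \left(-135\right) = \left(- \frac{6541}{22}\right) \left(-135\right) = \frac{883035}{22}$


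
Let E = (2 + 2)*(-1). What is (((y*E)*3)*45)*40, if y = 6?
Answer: -129600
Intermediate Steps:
E = -4 (E = 4*(-1) = -4)
(((y*E)*3)*45)*40 = (((6*(-4))*3)*45)*40 = (-24*3*45)*40 = -72*45*40 = -3240*40 = -129600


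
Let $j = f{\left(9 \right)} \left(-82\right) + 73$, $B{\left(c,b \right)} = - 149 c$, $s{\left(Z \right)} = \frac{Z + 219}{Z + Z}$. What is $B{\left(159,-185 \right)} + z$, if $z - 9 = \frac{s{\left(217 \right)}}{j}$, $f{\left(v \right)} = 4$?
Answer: $- \frac{1310443688}{55335} \approx -23682.0$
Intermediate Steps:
$s{\left(Z \right)} = \frac{219 + Z}{2 Z}$
$j = -255$ ($j = 4 \left(-82\right) + 73 = -328 + 73 = -255$)
$z = \frac{497797}{55335}$ ($z = 9 + \frac{\frac{1}{2} \cdot \frac{1}{217} \left(219 + 217\right)}{-255} = 9 + \frac{1}{2} \cdot \frac{1}{217} \cdot 436 \left(- \frac{1}{255}\right) = 9 + \frac{218}{217} \left(- \frac{1}{255}\right) = 9 - \frac{218}{55335} = \frac{497797}{55335} \approx 8.9961$)
$B{\left(159,-185 \right)} + z = \left(-149\right) 159 + \frac{497797}{55335} = -23691 + \frac{497797}{55335} = - \frac{1310443688}{55335}$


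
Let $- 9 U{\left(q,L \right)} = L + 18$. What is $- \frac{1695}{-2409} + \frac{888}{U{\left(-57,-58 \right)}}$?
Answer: $\frac{805022}{4015} \approx 200.5$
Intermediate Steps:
$U{\left(q,L \right)} = -2 - \frac{L}{9}$ ($U{\left(q,L \right)} = - \frac{L + 18}{9} = - \frac{18 + L}{9} = -2 - \frac{L}{9}$)
$- \frac{1695}{-2409} + \frac{888}{U{\left(-57,-58 \right)}} = - \frac{1695}{-2409} + \frac{888}{-2 - - \frac{58}{9}} = \left(-1695\right) \left(- \frac{1}{2409}\right) + \frac{888}{-2 + \frac{58}{9}} = \frac{565}{803} + \frac{888}{\frac{40}{9}} = \frac{565}{803} + 888 \cdot \frac{9}{40} = \frac{565}{803} + \frac{999}{5} = \frac{805022}{4015}$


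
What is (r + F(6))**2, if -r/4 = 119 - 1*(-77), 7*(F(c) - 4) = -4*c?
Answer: 30074256/49 ≈ 6.1376e+5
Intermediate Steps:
F(c) = 4 - 4*c/7 (F(c) = 4 + (-4*c)/7 = 4 - 4*c/7)
r = -784 (r = -4*(119 - 1*(-77)) = -4*(119 + 77) = -4*196 = -784)
(r + F(6))**2 = (-784 + (4 - 4/7*6))**2 = (-784 + (4 - 24/7))**2 = (-784 + 4/7)**2 = (-5484/7)**2 = 30074256/49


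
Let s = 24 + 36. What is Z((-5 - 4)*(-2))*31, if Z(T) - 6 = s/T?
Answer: 868/3 ≈ 289.33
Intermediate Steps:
s = 60
Z(T) = 6 + 60/T
Z((-5 - 4)*(-2))*31 = (6 + 60/(((-5 - 4)*(-2))))*31 = (6 + 60/((-9*(-2))))*31 = (6 + 60/18)*31 = (6 + 60*(1/18))*31 = (6 + 10/3)*31 = (28/3)*31 = 868/3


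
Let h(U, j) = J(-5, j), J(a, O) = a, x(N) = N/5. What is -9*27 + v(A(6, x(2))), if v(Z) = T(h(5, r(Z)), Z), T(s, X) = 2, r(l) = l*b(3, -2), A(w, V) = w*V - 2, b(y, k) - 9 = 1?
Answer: -241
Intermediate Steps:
b(y, k) = 10 (b(y, k) = 9 + 1 = 10)
x(N) = N/5 (x(N) = N*(⅕) = N/5)
A(w, V) = -2 + V*w (A(w, V) = V*w - 2 = -2 + V*w)
r(l) = 10*l (r(l) = l*10 = 10*l)
h(U, j) = -5
v(Z) = 2
-9*27 + v(A(6, x(2))) = -9*27 + 2 = -243 + 2 = -241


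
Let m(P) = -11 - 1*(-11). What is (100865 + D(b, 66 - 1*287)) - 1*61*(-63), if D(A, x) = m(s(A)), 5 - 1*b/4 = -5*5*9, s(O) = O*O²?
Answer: 104708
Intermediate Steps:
s(O) = O³
m(P) = 0 (m(P) = -11 + 11 = 0)
b = 920 (b = 20 - 4*(-5*5)*9 = 20 - (-100)*9 = 20 - 4*(-225) = 20 + 900 = 920)
D(A, x) = 0
(100865 + D(b, 66 - 1*287)) - 1*61*(-63) = (100865 + 0) - 1*61*(-63) = 100865 - 61*(-63) = 100865 + 3843 = 104708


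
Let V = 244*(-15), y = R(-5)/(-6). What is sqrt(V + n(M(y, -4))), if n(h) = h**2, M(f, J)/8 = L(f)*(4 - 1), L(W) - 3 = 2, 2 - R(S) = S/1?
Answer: 2*sqrt(2685) ≈ 103.63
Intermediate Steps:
R(S) = 2 - S (R(S) = 2 - S/1 = 2 - S)
y = -7/6 (y = (2 - 1*(-5))/(-6) = (2 + 5)*(-1/6) = 7*(-1/6) = -7/6 ≈ -1.1667)
L(W) = 5 (L(W) = 3 + 2 = 5)
M(f, J) = 120 (M(f, J) = 8*(5*(4 - 1)) = 8*(5*3) = 8*15 = 120)
V = -3660
sqrt(V + n(M(y, -4))) = sqrt(-3660 + 120**2) = sqrt(-3660 + 14400) = sqrt(10740) = 2*sqrt(2685)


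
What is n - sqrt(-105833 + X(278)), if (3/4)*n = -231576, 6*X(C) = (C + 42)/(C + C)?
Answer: -308768 - I*sqrt(18403177857)/417 ≈ -3.0877e+5 - 325.32*I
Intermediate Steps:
X(C) = (42 + C)/(12*C) (X(C) = ((C + 42)/(C + C))/6 = ((42 + C)/((2*C)))/6 = ((42 + C)*(1/(2*C)))/6 = ((42 + C)/(2*C))/6 = (42 + C)/(12*C))
n = -308768 (n = (4/3)*(-231576) = -308768)
n - sqrt(-105833 + X(278)) = -308768 - sqrt(-105833 + (1/12)*(42 + 278)/278) = -308768 - sqrt(-105833 + (1/12)*(1/278)*320) = -308768 - sqrt(-105833 + 40/417) = -308768 - sqrt(-44132321/417) = -308768 - I*sqrt(18403177857)/417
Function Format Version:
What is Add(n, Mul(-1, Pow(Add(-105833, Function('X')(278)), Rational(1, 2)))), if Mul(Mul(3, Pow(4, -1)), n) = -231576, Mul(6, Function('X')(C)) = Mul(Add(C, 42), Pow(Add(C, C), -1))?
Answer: Add(-308768, Mul(Rational(-1, 417), I, Pow(18403177857, Rational(1, 2)))) ≈ Add(-3.0877e+5, Mul(-325.32, I))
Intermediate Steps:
Function('X')(C) = Mul(Rational(1, 12), Pow(C, -1), Add(42, C)) (Function('X')(C) = Mul(Rational(1, 6), Mul(Add(C, 42), Pow(Add(C, C), -1))) = Mul(Rational(1, 6), Mul(Add(42, C), Pow(Mul(2, C), -1))) = Mul(Rational(1, 6), Mul(Add(42, C), Mul(Rational(1, 2), Pow(C, -1)))) = Mul(Rational(1, 6), Mul(Rational(1, 2), Pow(C, -1), Add(42, C))) = Mul(Rational(1, 12), Pow(C, -1), Add(42, C)))
n = -308768 (n = Mul(Rational(4, 3), -231576) = -308768)
Add(n, Mul(-1, Pow(Add(-105833, Function('X')(278)), Rational(1, 2)))) = Add(-308768, Mul(-1, Pow(Add(-105833, Mul(Rational(1, 12), Pow(278, -1), Add(42, 278))), Rational(1, 2)))) = Add(-308768, Mul(-1, Pow(Add(-105833, Mul(Rational(1, 12), Rational(1, 278), 320)), Rational(1, 2)))) = Add(-308768, Mul(-1, Pow(Add(-105833, Rational(40, 417)), Rational(1, 2)))) = Add(-308768, Mul(-1, Pow(Rational(-44132321, 417), Rational(1, 2)))) = Add(-308768, Mul(-1, Mul(Rational(1, 417), I, Pow(18403177857, Rational(1, 2))))) = Add(-308768, Mul(Rational(-1, 417), I, Pow(18403177857, Rational(1, 2))))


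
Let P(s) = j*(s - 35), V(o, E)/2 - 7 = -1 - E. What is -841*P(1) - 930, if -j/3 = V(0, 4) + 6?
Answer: -858750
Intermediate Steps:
V(o, E) = 12 - 2*E (V(o, E) = 14 + 2*(-1 - E) = 14 + (-2 - 2*E) = 12 - 2*E)
j = -30 (j = -3*((12 - 2*4) + 6) = -3*((12 - 8) + 6) = -3*(4 + 6) = -3*10 = -30)
P(s) = 1050 - 30*s (P(s) = -30*(s - 35) = -30*(-35 + s) = 1050 - 30*s)
-841*P(1) - 930 = -841*(1050 - 30*1) - 930 = -841*(1050 - 30) - 930 = -841*1020 - 930 = -857820 - 930 = -858750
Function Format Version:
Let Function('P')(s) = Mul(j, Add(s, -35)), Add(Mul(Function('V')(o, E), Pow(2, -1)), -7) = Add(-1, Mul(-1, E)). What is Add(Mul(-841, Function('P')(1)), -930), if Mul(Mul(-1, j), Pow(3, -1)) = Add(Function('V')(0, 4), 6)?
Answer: -858750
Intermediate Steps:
Function('V')(o, E) = Add(12, Mul(-2, E)) (Function('V')(o, E) = Add(14, Mul(2, Add(-1, Mul(-1, E)))) = Add(14, Add(-2, Mul(-2, E))) = Add(12, Mul(-2, E)))
j = -30 (j = Mul(-3, Add(Add(12, Mul(-2, 4)), 6)) = Mul(-3, Add(Add(12, -8), 6)) = Mul(-3, Add(4, 6)) = Mul(-3, 10) = -30)
Function('P')(s) = Add(1050, Mul(-30, s)) (Function('P')(s) = Mul(-30, Add(s, -35)) = Mul(-30, Add(-35, s)) = Add(1050, Mul(-30, s)))
Add(Mul(-841, Function('P')(1)), -930) = Add(Mul(-841, Add(1050, Mul(-30, 1))), -930) = Add(Mul(-841, Add(1050, -30)), -930) = Add(Mul(-841, 1020), -930) = Add(-857820, -930) = -858750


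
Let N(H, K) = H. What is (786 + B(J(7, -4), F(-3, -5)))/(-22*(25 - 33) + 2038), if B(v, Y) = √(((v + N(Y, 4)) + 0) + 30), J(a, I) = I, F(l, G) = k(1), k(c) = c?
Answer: 131/369 + √3/738 ≈ 0.35736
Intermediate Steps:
F(l, G) = 1
B(v, Y) = √(30 + Y + v) (B(v, Y) = √(((v + Y) + 0) + 30) = √(((Y + v) + 0) + 30) = √((Y + v) + 30) = √(30 + Y + v))
(786 + B(J(7, -4), F(-3, -5)))/(-22*(25 - 33) + 2038) = (786 + √(30 + 1 - 4))/(-22*(25 - 33) + 2038) = (786 + √27)/(-22*(-8) + 2038) = (786 + 3*√3)/(176 + 2038) = (786 + 3*√3)/2214 = (786 + 3*√3)*(1/2214) = 131/369 + √3/738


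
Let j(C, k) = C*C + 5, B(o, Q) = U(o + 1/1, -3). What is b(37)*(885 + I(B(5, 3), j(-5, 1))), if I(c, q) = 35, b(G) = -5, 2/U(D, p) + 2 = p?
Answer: -4600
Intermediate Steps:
U(D, p) = 2/(-2 + p)
B(o, Q) = -⅖ (B(o, Q) = 2/(-2 - 3) = 2/(-5) = 2*(-⅕) = -⅖)
j(C, k) = 5 + C² (j(C, k) = C² + 5 = 5 + C²)
b(37)*(885 + I(B(5, 3), j(-5, 1))) = -5*(885 + 35) = -5*920 = -4600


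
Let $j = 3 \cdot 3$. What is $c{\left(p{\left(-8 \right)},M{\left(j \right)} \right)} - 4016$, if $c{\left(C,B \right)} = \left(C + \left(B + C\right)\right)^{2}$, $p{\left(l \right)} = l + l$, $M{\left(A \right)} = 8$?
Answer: $-3440$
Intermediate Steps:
$j = 9$
$p{\left(l \right)} = 2 l$
$c{\left(C,B \right)} = \left(B + 2 C\right)^{2}$
$c{\left(p{\left(-8 \right)},M{\left(j \right)} \right)} - 4016 = \left(8 + 2 \cdot 2 \left(-8\right)\right)^{2} - 4016 = \left(8 + 2 \left(-16\right)\right)^{2} - 4016 = \left(8 - 32\right)^{2} - 4016 = \left(-24\right)^{2} - 4016 = 576 - 4016 = -3440$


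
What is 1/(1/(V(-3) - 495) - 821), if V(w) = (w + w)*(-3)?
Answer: -477/391618 ≈ -0.0012180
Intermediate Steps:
V(w) = -6*w (V(w) = (2*w)*(-3) = -6*w)
1/(1/(V(-3) - 495) - 821) = 1/(1/(-6*(-3) - 495) - 821) = 1/(1/(18 - 495) - 821) = 1/(1/(-477) - 821) = 1/(-1/477 - 821) = 1/(-391618/477) = -477/391618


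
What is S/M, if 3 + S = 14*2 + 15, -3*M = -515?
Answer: 24/103 ≈ 0.23301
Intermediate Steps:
M = 515/3 (M = -⅓*(-515) = 515/3 ≈ 171.67)
S = 40 (S = -3 + (14*2 + 15) = -3 + (28 + 15) = -3 + 43 = 40)
S/M = 40/(515/3) = 40*(3/515) = 24/103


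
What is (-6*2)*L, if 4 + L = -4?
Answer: 96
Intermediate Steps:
L = -8 (L = -4 - 4 = -8)
(-6*2)*L = -6*2*(-8) = -12*(-8) = 96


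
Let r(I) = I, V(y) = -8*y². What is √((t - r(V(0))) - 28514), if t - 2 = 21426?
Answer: I*√7086 ≈ 84.178*I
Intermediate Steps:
t = 21428 (t = 2 + 21426 = 21428)
√((t - r(V(0))) - 28514) = √((21428 - (-8)*0²) - 28514) = √((21428 - (-8)*0) - 28514) = √((21428 - 1*0) - 28514) = √((21428 + 0) - 28514) = √(21428 - 28514) = √(-7086) = I*√7086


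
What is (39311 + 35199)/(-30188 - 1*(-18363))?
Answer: -14902/2365 ≈ -6.3011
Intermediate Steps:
(39311 + 35199)/(-30188 - 1*(-18363)) = 74510/(-30188 + 18363) = 74510/(-11825) = 74510*(-1/11825) = -14902/2365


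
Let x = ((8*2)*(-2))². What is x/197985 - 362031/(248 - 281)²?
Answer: -7963954711/23956185 ≈ -332.44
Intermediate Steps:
x = 1024 (x = (16*(-2))² = (-32)² = 1024)
x/197985 - 362031/(248 - 281)² = 1024/197985 - 362031/(248 - 281)² = 1024*(1/197985) - 362031/((-33)²) = 1024/197985 - 362031/1089 = 1024/197985 - 362031*1/1089 = 1024/197985 - 120677/363 = -7963954711/23956185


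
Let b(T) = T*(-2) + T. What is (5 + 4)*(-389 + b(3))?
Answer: -3528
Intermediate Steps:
b(T) = -T (b(T) = -2*T + T = -T)
(5 + 4)*(-389 + b(3)) = (5 + 4)*(-389 - 1*3) = 9*(-389 - 3) = 9*(-392) = -3528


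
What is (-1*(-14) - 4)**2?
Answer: 100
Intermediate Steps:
(-1*(-14) - 4)**2 = (14 - 4)**2 = 10**2 = 100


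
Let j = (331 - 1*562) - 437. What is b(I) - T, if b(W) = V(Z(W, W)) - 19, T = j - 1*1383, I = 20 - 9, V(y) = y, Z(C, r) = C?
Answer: 2043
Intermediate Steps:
j = -668 (j = (331 - 562) - 437 = -231 - 437 = -668)
I = 11
T = -2051 (T = -668 - 1*1383 = -668 - 1383 = -2051)
b(W) = -19 + W (b(W) = W - 19 = -19 + W)
b(I) - T = (-19 + 11) - 1*(-2051) = -8 + 2051 = 2043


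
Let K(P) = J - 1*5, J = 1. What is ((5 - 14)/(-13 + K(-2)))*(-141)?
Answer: -1269/17 ≈ -74.647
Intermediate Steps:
K(P) = -4 (K(P) = 1 - 1*5 = 1 - 5 = -4)
((5 - 14)/(-13 + K(-2)))*(-141) = ((5 - 14)/(-13 - 4))*(-141) = -9/(-17)*(-141) = -9*(-1/17)*(-141) = (9/17)*(-141) = -1269/17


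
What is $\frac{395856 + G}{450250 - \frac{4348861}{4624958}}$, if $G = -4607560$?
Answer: $- \frac{2782707729776}{297483284377} \approx -9.3542$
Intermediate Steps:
$\frac{395856 + G}{450250 - \frac{4348861}{4624958}} = \frac{395856 - 4607560}{450250 - \frac{4348861}{4624958}} = - \frac{4211704}{450250 - \frac{4348861}{4624958}} = - \frac{4211704}{\frac{2082382990639}{4624958}} = \left(-4211704\right) \frac{4624958}{2082382990639} = - \frac{2782707729776}{297483284377}$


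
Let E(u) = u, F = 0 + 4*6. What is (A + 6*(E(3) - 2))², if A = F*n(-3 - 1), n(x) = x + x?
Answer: 34596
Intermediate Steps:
n(x) = 2*x
F = 24 (F = 0 + 24 = 24)
A = -192 (A = 24*(2*(-3 - 1)) = 24*(2*(-4)) = 24*(-8) = -192)
(A + 6*(E(3) - 2))² = (-192 + 6*(3 - 2))² = (-192 + 6*1)² = (-192 + 6)² = (-186)² = 34596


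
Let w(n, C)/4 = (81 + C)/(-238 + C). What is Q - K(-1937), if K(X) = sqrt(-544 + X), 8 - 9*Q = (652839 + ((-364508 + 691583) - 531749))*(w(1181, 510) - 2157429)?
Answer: 65747858544409/612 - I*sqrt(2481) ≈ 1.0743e+11 - 49.81*I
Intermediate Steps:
w(n, C) = 4*(81 + C)/(-238 + C) (w(n, C) = 4*((81 + C)/(-238 + C)) = 4*(81 + C)/(-238 + C))
Q = 65747858544409/612 (Q = 8/9 - (652839 + ((-364508 + 691583) - 531749))*(4*(81 + 510)/(-238 + 510) - 2157429)/9 = 8/9 - (652839 + (327075 - 531749))*(4*591/272 - 2157429)/9 = 8/9 - (652839 - 204674)*(4*(1/272)*591 - 2157429)/9 = 8/9 - 448165*(591/68 - 2157429)/9 = 8/9 - 448165*(-146704581)/(9*68) = 8/9 - 1/9*(-65747858543865/68) = 8/9 + 7305317615985/68 = 65747858544409/612 ≈ 1.0743e+11)
Q - K(-1937) = 65747858544409/612 - sqrt(-544 - 1937) = 65747858544409/612 - sqrt(-2481) = 65747858544409/612 - I*sqrt(2481)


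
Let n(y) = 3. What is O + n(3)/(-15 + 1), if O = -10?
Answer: -143/14 ≈ -10.214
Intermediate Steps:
O + n(3)/(-15 + 1) = -10 + 3/(-15 + 1) = -10 + 3/(-14) = -10 - 1/14*3 = -10 - 3/14 = -143/14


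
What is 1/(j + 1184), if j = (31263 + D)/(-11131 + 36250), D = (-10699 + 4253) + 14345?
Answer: 8373/9926686 ≈ 0.00084348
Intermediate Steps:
D = 7899 (D = -6446 + 14345 = 7899)
j = 13054/8373 (j = (31263 + 7899)/(-11131 + 36250) = 39162/25119 = 39162*(1/25119) = 13054/8373 ≈ 1.5591)
1/(j + 1184) = 1/(13054/8373 + 1184) = 1/(9926686/8373) = 8373/9926686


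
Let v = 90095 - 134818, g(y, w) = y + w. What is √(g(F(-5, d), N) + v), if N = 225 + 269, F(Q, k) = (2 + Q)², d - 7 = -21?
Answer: 2*I*√11055 ≈ 210.29*I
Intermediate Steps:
d = -14 (d = 7 - 21 = -14)
N = 494
g(y, w) = w + y
v = -44723
√(g(F(-5, d), N) + v) = √((494 + (2 - 5)²) - 44723) = √((494 + (-3)²) - 44723) = √((494 + 9) - 44723) = √(503 - 44723) = √(-44220) = 2*I*√11055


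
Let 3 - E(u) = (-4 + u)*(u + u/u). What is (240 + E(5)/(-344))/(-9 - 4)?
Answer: -6351/344 ≈ -18.462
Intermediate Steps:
E(u) = 3 - (1 + u)*(-4 + u) (E(u) = 3 - (-4 + u)*(u + u/u) = 3 - (-4 + u)*(u + 1) = 3 - (-4 + u)*(1 + u) = 3 - (1 + u)*(-4 + u))
(240 + E(5)/(-344))/(-9 - 4) = (240 + (7 - 1*5**2 + 3*5)/(-344))/(-9 - 4) = (240 + (7 - 1*25 + 15)*(-1/344))/(-13) = -(240 + (7 - 25 + 15)*(-1/344))/13 = -(240 - 3*(-1/344))/13 = -(240 + 3/344)/13 = -1/13*82563/344 = -6351/344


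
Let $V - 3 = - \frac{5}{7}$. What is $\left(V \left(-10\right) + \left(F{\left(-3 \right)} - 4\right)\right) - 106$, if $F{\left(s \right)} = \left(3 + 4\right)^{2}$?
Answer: $- \frac{587}{7} \approx -83.857$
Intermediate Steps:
$F{\left(s \right)} = 49$ ($F{\left(s \right)} = 7^{2} = 49$)
$V = \frac{16}{7}$ ($V = 3 - \frac{5}{7} = \frac{16}{7} \approx 2.2857$)
$\left(V \left(-10\right) + \left(F{\left(-3 \right)} - 4\right)\right) - 106 = \left(\frac{16}{7} \left(-10\right) + \left(49 - 4\right)\right) - 106 = \left(- \frac{160}{7} + \left(49 - 4\right)\right) - 106 = \left(- \frac{160}{7} + 45\right) - 106 = \frac{155}{7} - 106 = - \frac{587}{7}$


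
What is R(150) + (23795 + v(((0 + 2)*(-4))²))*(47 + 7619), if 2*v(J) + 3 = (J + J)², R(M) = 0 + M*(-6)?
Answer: 245199943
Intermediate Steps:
R(M) = -6*M (R(M) = 0 - 6*M = -6*M)
v(J) = -3/2 + 2*J² (v(J) = -3/2 + (J + J)²/2 = -3/2 + (2*J)²/2 = -3/2 + (4*J²)/2 = -3/2 + 2*J²)
R(150) + (23795 + v(((0 + 2)*(-4))²))*(47 + 7619) = -6*150 + (23795 + (-3/2 + 2*(((0 + 2)*(-4))²)²))*(47 + 7619) = -900 + (23795 + (-3/2 + 2*((2*(-4))²)²))*7666 = -900 + (23795 + (-3/2 + 2*((-8)²)²))*7666 = -900 + (23795 + (-3/2 + 2*64²))*7666 = -900 + (23795 + (-3/2 + 2*4096))*7666 = -900 + (23795 + (-3/2 + 8192))*7666 = -900 + (23795 + 16381/2)*7666 = -900 + (63971/2)*7666 = -900 + 245200843 = 245199943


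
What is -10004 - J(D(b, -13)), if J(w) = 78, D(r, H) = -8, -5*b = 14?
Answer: -10082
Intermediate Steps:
b = -14/5 (b = -⅕*14 = -14/5 ≈ -2.8000)
-10004 - J(D(b, -13)) = -10004 - 1*78 = -10004 - 78 = -10082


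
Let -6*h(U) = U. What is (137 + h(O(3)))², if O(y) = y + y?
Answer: 18496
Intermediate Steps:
O(y) = 2*y
h(U) = -U/6
(137 + h(O(3)))² = (137 - 3/3)² = (137 - ⅙*6)² = (137 - 1)² = 136² = 18496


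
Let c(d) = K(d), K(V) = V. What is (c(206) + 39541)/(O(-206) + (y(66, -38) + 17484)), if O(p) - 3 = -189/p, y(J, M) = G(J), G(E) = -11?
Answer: 8187882/3600245 ≈ 2.2743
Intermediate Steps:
y(J, M) = -11
c(d) = d
O(p) = 3 - 189/p
(c(206) + 39541)/(O(-206) + (y(66, -38) + 17484)) = (206 + 39541)/((3 - 189/(-206)) + (-11 + 17484)) = 39747/((3 - 189*(-1/206)) + 17473) = 39747/((3 + 189/206) + 17473) = 39747/(807/206 + 17473) = 39747/(3600245/206) = 39747*(206/3600245) = 8187882/3600245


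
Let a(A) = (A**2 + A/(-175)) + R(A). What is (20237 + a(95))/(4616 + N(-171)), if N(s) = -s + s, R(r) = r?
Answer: 256869/40390 ≈ 6.3597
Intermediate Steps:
a(A) = A**2 + 174*A/175 (a(A) = (A**2 + A/(-175)) + A = (A**2 - A/175) + A = A**2 + 174*A/175)
N(s) = 0
(20237 + a(95))/(4616 + N(-171)) = (20237 + (1/175)*95*(174 + 175*95))/(4616 + 0) = (20237 + (1/175)*95*(174 + 16625))/4616 = (20237 + (1/175)*95*16799)*(1/4616) = (20237 + 319181/35)*(1/4616) = (1027476/35)*(1/4616) = 256869/40390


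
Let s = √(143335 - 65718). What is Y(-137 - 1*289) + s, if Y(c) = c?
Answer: -426 + √77617 ≈ -147.40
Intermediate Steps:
s = √77617 ≈ 278.60
Y(-137 - 1*289) + s = (-137 - 1*289) + √77617 = (-137 - 289) + √77617 = -426 + √77617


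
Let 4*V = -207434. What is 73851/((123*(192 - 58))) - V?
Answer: 142467608/2747 ≈ 51863.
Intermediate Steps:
V = -103717/2 (V = (¼)*(-207434) = -103717/2 ≈ -51859.)
73851/((123*(192 - 58))) - V = 73851/((123*(192 - 58))) - 1*(-103717/2) = 73851/((123*134)) + 103717/2 = 73851/16482 + 103717/2 = 73851*(1/16482) + 103717/2 = 24617/5494 + 103717/2 = 142467608/2747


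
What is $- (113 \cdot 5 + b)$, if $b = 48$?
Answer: $-613$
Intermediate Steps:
$- (113 \cdot 5 + b) = - (113 \cdot 5 + 48) = - (565 + 48) = \left(-1\right) 613 = -613$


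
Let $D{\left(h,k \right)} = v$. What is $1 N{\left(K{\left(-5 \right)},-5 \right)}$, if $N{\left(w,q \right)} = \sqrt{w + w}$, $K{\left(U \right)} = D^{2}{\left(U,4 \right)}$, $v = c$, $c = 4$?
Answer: $4 \sqrt{2} \approx 5.6569$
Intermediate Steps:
$v = 4$
$D{\left(h,k \right)} = 4$
$K{\left(U \right)} = 16$ ($K{\left(U \right)} = 4^{2} = 16$)
$N{\left(w,q \right)} = \sqrt{2} \sqrt{w}$ ($N{\left(w,q \right)} = \sqrt{2 w} = \sqrt{2} \sqrt{w}$)
$1 N{\left(K{\left(-5 \right)},-5 \right)} = 1 \sqrt{2} \sqrt{16} = 1 \sqrt{2} \cdot 4 = 1 \cdot 4 \sqrt{2} = 4 \sqrt{2}$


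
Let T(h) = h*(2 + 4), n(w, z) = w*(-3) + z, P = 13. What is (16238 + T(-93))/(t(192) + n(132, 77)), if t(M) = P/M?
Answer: -602112/12247 ≈ -49.164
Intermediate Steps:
n(w, z) = z - 3*w (n(w, z) = -3*w + z = z - 3*w)
T(h) = 6*h (T(h) = h*6 = 6*h)
t(M) = 13/M
(16238 + T(-93))/(t(192) + n(132, 77)) = (16238 + 6*(-93))/(13/192 + (77 - 3*132)) = (16238 - 558)/(13*(1/192) + (77 - 396)) = 15680/(13/192 - 319) = 15680/(-61235/192) = 15680*(-192/61235) = -602112/12247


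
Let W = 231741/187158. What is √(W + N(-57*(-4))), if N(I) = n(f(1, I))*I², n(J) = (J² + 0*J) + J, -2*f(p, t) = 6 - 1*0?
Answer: 3*√134882137848414/62386 ≈ 558.48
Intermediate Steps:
f(p, t) = -3 (f(p, t) = -(6 - 1*0)/2 = -(6 + 0)/2 = -½*6 = -3)
n(J) = J + J² (n(J) = (J² + 0) + J = J² + J = J + J²)
N(I) = 6*I² (N(I) = (-3*(1 - 3))*I² = (-3*(-2))*I² = 6*I²)
W = 77247/62386 (W = 231741*(1/187158) = 77247/62386 ≈ 1.2382)
√(W + N(-57*(-4))) = √(77247/62386 + 6*(-57*(-4))²) = √(77247/62386 + 6*228²) = √(77247/62386 + 6*51984) = √(77247/62386 + 311904) = √(19458520191/62386) = 3*√134882137848414/62386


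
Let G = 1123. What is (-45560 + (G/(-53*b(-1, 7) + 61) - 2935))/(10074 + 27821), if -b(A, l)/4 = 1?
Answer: -13238012/10345335 ≈ -1.2796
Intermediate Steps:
b(A, l) = -4 (b(A, l) = -4*1 = -4)
(-45560 + (G/(-53*b(-1, 7) + 61) - 2935))/(10074 + 27821) = (-45560 + (1123/(-53*(-4) + 61) - 2935))/(10074 + 27821) = (-45560 + (1123/(212 + 61) - 2935))/37895 = (-45560 + (1123/273 - 2935))*(1/37895) = (-45560 - 800132/273)*(1/37895) = -13238012/273*1/37895 = -13238012/10345335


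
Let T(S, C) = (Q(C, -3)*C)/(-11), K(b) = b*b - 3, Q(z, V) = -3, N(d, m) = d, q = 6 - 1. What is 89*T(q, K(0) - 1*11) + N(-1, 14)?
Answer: -3749/11 ≈ -340.82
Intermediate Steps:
q = 5
K(b) = -3 + b**2 (K(b) = b**2 - 3 = -3 + b**2)
T(S, C) = 3*C/11 (T(S, C) = -3*C/(-11) = -3*C*(-1/11) = 3*C/11)
89*T(q, K(0) - 1*11) + N(-1, 14) = 89*(3*((-3 + 0**2) - 1*11)/11) - 1 = 89*(3*((-3 + 0) - 11)/11) - 1 = 89*(3*(-3 - 11)/11) - 1 = 89*((3/11)*(-14)) - 1 = 89*(-42/11) - 1 = -3738/11 - 1 = -3749/11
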